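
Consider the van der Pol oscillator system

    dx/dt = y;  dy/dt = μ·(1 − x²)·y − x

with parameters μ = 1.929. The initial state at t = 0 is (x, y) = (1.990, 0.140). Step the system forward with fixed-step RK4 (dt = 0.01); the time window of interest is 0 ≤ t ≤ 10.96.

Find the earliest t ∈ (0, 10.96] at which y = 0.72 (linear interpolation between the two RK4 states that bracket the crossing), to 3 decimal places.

t = 5.738

t=0.000: state=(1.990, 0.140)
step 1 (dt=0.01): k1=(0.140, -2.789), k2=(0.126, -2.711), k3=(0.126, -2.713), k4=(0.113, -2.637); state += dt/6·(k1+2k2+2k3+k4)
t=0.010: state=(1.991, 0.113)
t=0.020: state=(1.992, 0.087)
t=0.030: state=(1.993, 0.063)
continuing one RK4 step at a time; state shown every 50 steps (Δt=0.5):
t=0.500: state=(1.895, -0.332)
t=1.000: state=(1.707, -0.417)
t=1.500: state=(1.473, -0.525)
t=2.000: state=(1.164, -0.743)
t=2.500: state=(0.670, -1.346)
t=3.000: state=(-0.418, -3.310)
t=3.500: state=(-1.898, -1.184)
t=4.000: state=(-1.982, 0.259)
t=4.500: state=(-1.816, 0.377)
t=5.000: state=(-1.608, 0.459)
t=5.500: state=(-1.347, 0.602)
t=5.730: state=(-1.196, 0.715)
next step: t=5.740: state=(-1.189, 0.721) — y has crossed 0.72
linear interpolation between t=5.730 (0.71499) and t=5.740 (0.72106) → t≈5.738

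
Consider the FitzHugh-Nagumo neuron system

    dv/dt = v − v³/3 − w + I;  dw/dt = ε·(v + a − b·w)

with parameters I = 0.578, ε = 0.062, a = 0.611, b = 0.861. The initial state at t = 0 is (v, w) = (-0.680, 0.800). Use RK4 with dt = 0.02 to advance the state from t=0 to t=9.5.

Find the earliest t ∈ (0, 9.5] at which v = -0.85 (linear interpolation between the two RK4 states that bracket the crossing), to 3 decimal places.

t = 0.205

t=0.000: state=(-0.680, 0.800)
step 1 (dt=0.02): k1=(-0.797, -0.047), k2=(-0.801, -0.047), k3=(-0.801, -0.047), k4=(-0.805, -0.048); state += dt/6·(k1+2k2+2k3+k4)
t=0.020: state=(-0.696, 0.799)
t=0.040: state=(-0.712, 0.798)
t=0.060: state=(-0.728, 0.797)
t=0.200: state=(-0.846, 0.790)
next step: t=0.220: state=(-0.863, 0.788) — v has crossed -0.85
linear interpolation between t=0.200 (-0.84595) and t=0.220 (-0.86310) → t≈0.205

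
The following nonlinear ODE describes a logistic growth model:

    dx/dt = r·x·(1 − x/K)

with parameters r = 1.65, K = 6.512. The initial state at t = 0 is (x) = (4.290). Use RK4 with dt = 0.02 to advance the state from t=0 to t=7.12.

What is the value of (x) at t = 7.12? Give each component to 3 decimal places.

(x) = (6.512)

t=0.000: state=(4.290)
step 1 (dt=0.02): k1=(2.415), k2=(2.402), k3=(2.403), k4=(2.390); state += dt/6·(k1+2k2+2k3+k4)
t=0.020: state=(4.338)
t=0.040: state=(4.386)
t=0.060: state=(4.433)
continuing one RK4 step at a time; state shown every 25 steps (Δt=0.5):
t=0.500: state=(5.307)
t=1.000: state=(5.923)
t=1.500: state=(6.240)
t=2.000: state=(6.390)
t=2.500: state=(6.458)
t=3.000: state=(6.488)
t=3.500: state=(6.502)
t=4.000: state=(6.507)
t=4.500: state=(6.510)
t=5.000: state=(6.511)
t=5.500: state=(6.512)
t=6.000: state=(6.512)
t=6.500: state=(6.512)
t=7.000: state=(6.512)
t=7.120: state=(6.512)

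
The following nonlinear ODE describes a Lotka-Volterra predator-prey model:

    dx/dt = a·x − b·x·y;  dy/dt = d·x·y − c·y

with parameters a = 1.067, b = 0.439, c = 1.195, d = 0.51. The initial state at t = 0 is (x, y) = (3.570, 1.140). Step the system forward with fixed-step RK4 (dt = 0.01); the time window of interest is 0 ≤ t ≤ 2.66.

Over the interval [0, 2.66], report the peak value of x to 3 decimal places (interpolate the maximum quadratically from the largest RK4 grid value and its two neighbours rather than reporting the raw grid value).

max x = 4.675

t=0.000: state=(3.570, 1.140)
step 1 (dt=0.01): k1=(2.023, 0.713), k2=(2.023, 0.721), k3=(2.023, 0.721), k4=(2.023, 0.730); state += dt/6·(k1+2k2+2k3+k4)
t=0.010: state=(3.590, 1.147)
t=0.020: state=(3.610, 1.155)
t=0.030: state=(3.631, 1.162)
continuing one RK4 step at a time; state shown every 10 steps (Δt=0.1):
t=0.100: state=(3.772, 1.220)
t=0.200: state=(3.969, 1.319)
t=0.300: state=(4.157, 1.440)
t=0.400: state=(4.328, 1.586)
t=0.500: state=(4.475, 1.762)
t=0.600: state=(4.588, 1.971)
t=0.700: state=(4.657, 2.214)
t=0.800: state=(4.673, 2.493)
t=0.900: state=(4.629, 2.805)
t=1.000: state=(4.521, 3.144)
t=1.100: state=(4.347, 3.499)
t=1.200: state=(4.116, 3.853)
t=1.300: state=(3.838, 4.189)
t=1.400: state=(3.529, 4.486)
t=1.500: state=(3.207, 4.726)
t=1.600: state=(2.888, 4.899)
t=1.700: state=(2.585, 4.998)
t=1.800: state=(2.307, 5.023)
t=1.900: state=(2.061, 4.982)
t=2.000: state=(1.846, 4.883)
t=2.100: state=(1.662, 4.738)
t=2.200: state=(1.508, 4.558)
t=2.300: state=(1.380, 4.353)
t=2.400: state=(1.274, 4.133)
t=2.500: state=(1.188, 3.905)
t=2.600: state=(1.119, 3.675)
t=2.660: state=(1.085, 3.538)
largest grid value and its neighbours: x(0.770)=4.67462, x(0.780)=4.67484, x(0.790)=4.67447
parabola through these three points peaks at t≈0.779 with x≈4.67485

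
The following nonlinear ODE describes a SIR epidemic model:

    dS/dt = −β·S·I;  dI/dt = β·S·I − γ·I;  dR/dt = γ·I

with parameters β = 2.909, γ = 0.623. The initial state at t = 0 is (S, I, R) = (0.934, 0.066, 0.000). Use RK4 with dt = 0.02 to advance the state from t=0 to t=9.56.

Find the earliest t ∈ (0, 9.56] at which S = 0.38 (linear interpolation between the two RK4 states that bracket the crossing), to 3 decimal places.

t = 1.328

t=0.000: state=(0.934, 0.066, 0.000)
step 1 (dt=0.02): k1=(-0.179, 0.138, 0.041), k2=(-0.183, 0.141, 0.042), k3=(-0.183, 0.141, 0.042), k4=(-0.186, 0.143, 0.043); state += dt/6·(k1+2k2+2k3+k4)
t=0.020: state=(0.930, 0.069, 0.001)
t=0.040: state=(0.927, 0.072, 0.002)
t=0.060: state=(0.923, 0.075, 0.003)
continuing one RK4 step at a time; state shown every 25 steps (Δt=0.5):
t=0.500: state=(0.793, 0.172, 0.035)
t=1.000: state=(0.549, 0.337, 0.114)
t=1.320: state=(0.384, 0.426, 0.191)
next step: t=1.340: state=(0.374, 0.430, 0.196) — S has crossed 0.38
linear interpolation between t=1.320 (0.38372) and t=1.340 (0.37429) → t≈1.328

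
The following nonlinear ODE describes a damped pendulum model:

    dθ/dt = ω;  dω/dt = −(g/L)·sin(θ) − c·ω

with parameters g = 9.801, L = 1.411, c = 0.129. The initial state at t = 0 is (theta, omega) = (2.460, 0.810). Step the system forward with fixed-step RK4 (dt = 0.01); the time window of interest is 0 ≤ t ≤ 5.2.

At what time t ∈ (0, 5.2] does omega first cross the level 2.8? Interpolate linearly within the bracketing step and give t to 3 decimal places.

t = 2.475

t=0.000: state=(2.460, 0.810)
step 1 (dt=0.01): k1=(0.810, -4.481), k2=(0.788, -4.456), k3=(0.788, -4.457), k4=(0.765, -4.432); state += dt/6·(k1+2k2+2k3+k4)
t=0.010: state=(2.468, 0.765)
t=0.020: state=(2.475, 0.721)
t=0.030: state=(2.482, 0.678)
continuing one RK4 step at a time; state shown every 20 steps (Δt=0.2):
t=0.200: state=(2.537, -0.017)
t=0.400: state=(2.454, -0.827)
t=0.600: state=(2.196, -1.788)
t=0.800: state=(1.722, -2.990)
t=1.000: state=(0.996, -4.230)
t=1.200: state=(0.075, -4.807)
t=1.400: state=(-0.842, -4.173)
t=1.600: state=(-1.545, -2.806)
t=1.800: state=(-1.964, -1.402)
t=2.000: state=(-2.118, -0.158)
t=2.200: state=(-2.031, 1.034)
t=2.400: state=(-1.698, 2.306)
t=2.470: state=(-1.521, 2.768)
next step: t=2.480: state=(-1.493, 2.834) — omega has crossed 2.8
linear interpolation between t=2.470 (2.76787) and t=2.480 (2.83358) → t≈2.475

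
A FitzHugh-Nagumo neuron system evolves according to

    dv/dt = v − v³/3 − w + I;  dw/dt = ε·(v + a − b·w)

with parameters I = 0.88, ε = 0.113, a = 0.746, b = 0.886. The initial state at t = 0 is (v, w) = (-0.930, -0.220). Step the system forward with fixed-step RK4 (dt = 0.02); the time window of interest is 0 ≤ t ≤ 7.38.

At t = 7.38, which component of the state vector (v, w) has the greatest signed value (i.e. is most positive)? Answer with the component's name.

t=0.000: state=(-0.930, -0.220)
step 1 (dt=0.02): k1=(0.438, 0.001), k2=(0.439, 0.002), k3=(0.439, 0.002), k4=(0.439, 0.002); state += dt/6·(k1+2k2+2k3+k4)
t=0.020: state=(-0.921, -0.220)
t=0.040: state=(-0.912, -0.220)
t=0.060: state=(-0.904, -0.220)
continuing one RK4 step at a time; state shown every 25 steps (Δt=0.5):
t=0.500: state=(-0.697, -0.213)
t=1.000: state=(-0.403, -0.192)
t=1.500: state=(0.025, -0.153)
t=2.000: state=(0.680, -0.086)
t=2.500: state=(1.443, 0.019)
t=3.000: state=(1.867, 0.152)
t=3.500: state=(1.961, 0.292)
t=4.000: state=(1.948, 0.427)
t=4.500: state=(1.910, 0.554)
t=5.000: state=(1.865, 0.672)
t=5.500: state=(1.820, 0.782)
t=6.000: state=(1.774, 0.884)
t=6.500: state=(1.729, 0.978)
t=7.000: state=(1.683, 1.065)
t=7.380: state=(1.648, 1.127)
compare at T: v=1.648, w=1.127

largest component: v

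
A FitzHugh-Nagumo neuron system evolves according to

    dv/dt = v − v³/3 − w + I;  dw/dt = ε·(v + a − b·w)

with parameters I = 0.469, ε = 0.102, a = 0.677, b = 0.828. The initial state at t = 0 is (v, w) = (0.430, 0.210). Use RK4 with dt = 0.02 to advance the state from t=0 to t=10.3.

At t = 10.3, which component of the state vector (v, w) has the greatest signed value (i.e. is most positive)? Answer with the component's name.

t=0.000: state=(0.430, 0.210)
step 1 (dt=0.02): k1=(0.662, 0.095), k2=(0.667, 0.096), k3=(0.667, 0.096), k4=(0.671, 0.096); state += dt/6·(k1+2k2+2k3+k4)
t=0.020: state=(0.443, 0.212)
t=0.040: state=(0.457, 0.214)
t=0.060: state=(0.471, 0.216)
continuing one RK4 step at a time; state shown every 25 steps (Δt=0.5):
t=0.500: state=(0.811, 0.266)
t=1.000: state=(1.220, 0.340)
t=1.500: state=(1.511, 0.428)
t=2.000: state=(1.635, 0.524)
t=2.500: state=(1.658, 0.618)
t=3.000: state=(1.637, 0.709)
t=3.500: state=(1.598, 0.794)
t=4.000: state=(1.551, 0.874)
t=4.500: state=(1.501, 0.948)
t=5.000: state=(1.447, 1.016)
t=5.500: state=(1.391, 1.079)
t=6.000: state=(1.331, 1.136)
t=6.500: state=(1.268, 1.188)
t=7.000: state=(1.201, 1.234)
t=7.500: state=(1.127, 1.275)
t=8.000: state=(1.044, 1.310)
t=8.500: state=(0.949, 1.340)
t=9.000: state=(0.835, 1.363)
t=9.500: state=(0.691, 1.378)
t=10.000: state=(0.497, 1.385)
t=10.300: state=(0.341, 1.384)
compare at T: v=0.341, w=1.384

largest component: w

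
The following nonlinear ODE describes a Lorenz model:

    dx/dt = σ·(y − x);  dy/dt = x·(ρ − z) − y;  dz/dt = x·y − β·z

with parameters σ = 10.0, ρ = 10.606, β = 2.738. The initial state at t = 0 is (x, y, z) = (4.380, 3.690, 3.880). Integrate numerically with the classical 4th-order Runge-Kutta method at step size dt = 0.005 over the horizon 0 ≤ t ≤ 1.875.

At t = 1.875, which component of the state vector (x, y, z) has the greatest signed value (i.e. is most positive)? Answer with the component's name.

largest component: z

t=0.000: state=(4.380, 3.690, 3.880)
step 1 (dt=0.005): k1=(-6.900, 25.770, 5.539), k2=(-6.083, 25.529, 5.718), k3=(-6.110, 25.541, 5.722), k4=(-5.317, 25.312, 5.903); state += dt/6·(k1+2k2+2k3+k4)
t=0.005: state=(4.349, 3.818, 3.909)
t=0.010: state=(4.327, 3.943, 3.939)
t=0.015: state=(4.311, 4.067, 3.971)
continuing one RK4 step at a time; state shown every 20 steps (Δt=0.1):
t=0.100: state=(4.814, 6.002, 4.880)
t=0.200: state=(6.293, 7.874, 7.154)
t=0.300: state=(7.553, 8.272, 10.523)
t=0.400: state=(7.443, 6.499, 13.007)
t=0.500: state=(5.970, 4.208, 13.012)
t=0.600: state=(4.339, 2.972, 11.448)
t=0.700: state=(3.342, 2.710, 9.620)
t=0.800: state=(3.023, 2.985, 8.087)
t=0.900: state=(3.212, 3.611, 7.037)
t=1.000: state=(3.793, 4.543, 6.599)
t=1.100: state=(4.681, 5.680, 6.927)
t=1.200: state=(5.704, 6.685, 8.123)
t=1.300: state=(6.482, 6.971, 9.902)
t=1.400: state=(6.567, 6.235, 11.373)
t=1.500: state=(5.909, 5.016, 11.727)
t=1.600: state=(4.979, 4.099, 11.054)
t=1.700: state=(4.265, 3.745, 9.957)
t=1.800: state=(3.955, 3.850, 8.913)
t=1.875: state=(3.981, 4.145, 8.328)
compare at T: x=3.981, y=4.145, z=8.328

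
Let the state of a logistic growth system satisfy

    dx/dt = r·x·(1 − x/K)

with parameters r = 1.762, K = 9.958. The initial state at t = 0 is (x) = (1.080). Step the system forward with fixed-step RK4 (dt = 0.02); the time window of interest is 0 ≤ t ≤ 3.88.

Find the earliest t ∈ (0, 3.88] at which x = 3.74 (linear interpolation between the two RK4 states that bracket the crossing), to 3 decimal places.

t = 0.907

t=0.000: state=(1.080)
step 1 (dt=0.02): k1=(1.697), k2=(1.720), k3=(1.720), k4=(1.744); state += dt/6·(k1+2k2+2k3+k4)
t=0.020: state=(1.114)
t=0.040: state=(1.150)
t=0.060: state=(1.186)
continuing one RK4 step at a time; state shown every 10 steps (Δt=0.2):
t=0.200: state=(1.469)
t=0.400: state=(1.967)
t=0.600: state=(2.582)
t=0.800: state=(3.311)
t=0.900: state=(3.711)
next step: t=0.920: state=(3.793) — x has crossed 3.74
linear interpolation between t=0.900 (3.71096) and t=0.920 (3.79337) → t≈0.907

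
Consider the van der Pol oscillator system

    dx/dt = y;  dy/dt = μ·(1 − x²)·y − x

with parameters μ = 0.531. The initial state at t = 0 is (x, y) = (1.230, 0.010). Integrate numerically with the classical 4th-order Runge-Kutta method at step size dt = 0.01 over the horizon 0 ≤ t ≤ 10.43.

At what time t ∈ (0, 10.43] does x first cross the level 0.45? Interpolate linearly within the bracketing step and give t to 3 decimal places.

t = 1.205

t=0.000: state=(1.230, 0.010)
step 1 (dt=0.01): k1=(0.010, -1.233), k2=(0.004, -1.231), k3=(0.004, -1.231), k4=(-0.002, -1.229); state += dt/6·(k1+2k2+2k3+k4)
t=0.010: state=(1.230, -0.002)
t=0.020: state=(1.230, -0.015)
t=0.030: state=(1.230, -0.027)
continuing one RK4 step at a time; state shown every 50 steps (Δt=0.5):
t=0.500: state=(1.089, -0.556)
t=1.000: state=(0.686, -1.052)
t=1.200: state=(0.456, -1.249)
next step: t=1.210: state=(0.444, -1.259) — x has crossed 0.45
linear interpolation between t=1.200 (0.45608) and t=1.210 (0.44354) → t≈1.205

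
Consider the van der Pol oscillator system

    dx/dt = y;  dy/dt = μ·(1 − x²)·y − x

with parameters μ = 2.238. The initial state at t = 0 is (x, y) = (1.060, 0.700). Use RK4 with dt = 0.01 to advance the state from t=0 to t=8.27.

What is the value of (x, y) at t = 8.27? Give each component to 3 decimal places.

t=0.000: state=(1.060, 0.700)
step 1 (dt=0.01): k1=(0.700, -1.254), k2=(0.694, -1.267), k3=(0.694, -1.267), k4=(0.687, -1.280); state += dt/6·(k1+2k2+2k3+k4)
t=0.010: state=(1.067, 0.687)
t=0.020: state=(1.074, 0.674)
t=0.030: state=(1.080, 0.661)
continuing one RK4 step at a time; state shown every 50 steps (Δt=0.5):
t=0.500: state=(1.231, -0.008)
t=1.000: state=(1.098, -0.494)
t=1.500: state=(0.720, -1.097)
t=2.000: state=(-0.223, -3.086)
t=2.500: state=(-1.846, -1.480)
t=3.000: state=(-1.969, 0.232)
t=3.500: state=(-1.822, 0.330)
t=4.000: state=(-1.643, 0.392)
t=4.500: state=(-1.424, 0.496)
t=5.000: state=(-1.128, 0.718)
t=5.500: state=(-0.636, 1.396)
t=6.000: state=(0.585, 3.853)
t=6.500: state=(1.980, 0.604)
t=7.000: state=(1.961, -0.269)
t=7.500: state=(1.807, -0.336)
t=8.000: state=(1.625, -0.399)
t=8.270: state=(1.510, -0.450)

(x, y) = (1.510, -0.450)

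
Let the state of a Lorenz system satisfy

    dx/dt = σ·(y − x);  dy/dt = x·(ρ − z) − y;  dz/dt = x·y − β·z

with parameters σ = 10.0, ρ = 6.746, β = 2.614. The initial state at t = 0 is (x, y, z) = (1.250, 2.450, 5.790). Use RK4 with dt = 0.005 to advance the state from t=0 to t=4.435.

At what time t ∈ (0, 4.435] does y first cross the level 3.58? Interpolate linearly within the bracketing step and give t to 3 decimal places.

t = 0.394

t=0.000: state=(1.250, 2.450, 5.790)
step 1 (dt=0.005): k1=(12.000, -1.255, -12.073), k2=(11.669, -1.185, -11.924), k3=(11.679, -1.186, -11.927), k4=(11.357, -1.115, -11.781); state += dt/6·(k1+2k2+2k3+k4)
t=0.005: state=(1.308, 2.444, 5.730)
t=0.010: state=(1.364, 2.439, 5.672)
t=0.015: state=(1.416, 2.434, 5.615)
continuing one RK4 step at a time; state shown every 40 steps (Δt=0.2):
t=0.200: state=(2.370, 2.701, 4.212)
t=0.390: state=(3.100, 3.559, 3.858)
next step: t=0.395: state=(3.123, 3.586, 3.863) — y has crossed 3.58
linear interpolation between t=0.390 (3.55944) and t=0.395 (3.58647) → t≈0.394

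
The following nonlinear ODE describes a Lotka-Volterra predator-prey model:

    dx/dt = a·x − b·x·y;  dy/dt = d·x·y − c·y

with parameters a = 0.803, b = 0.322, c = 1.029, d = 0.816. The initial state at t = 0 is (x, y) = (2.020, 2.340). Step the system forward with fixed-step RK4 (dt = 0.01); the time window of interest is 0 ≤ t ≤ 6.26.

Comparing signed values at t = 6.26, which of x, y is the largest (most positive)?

t=0.000: state=(2.020, 2.340)
step 1 (dt=0.01): k1=(0.100, 1.449), k2=(0.095, 1.455), k3=(0.095, 1.455), k4=(0.091, 1.460); state += dt/6·(k1+2k2+2k3+k4)
t=0.010: state=(2.021, 2.355)
t=0.020: state=(2.022, 2.369)
t=0.030: state=(2.023, 2.384)
continuing one RK4 step at a time; state shown every 25 steps (Δt=0.25):
t=0.250: state=(2.014, 2.733)
t=0.500: state=(1.941, 3.167)
t=0.750: state=(1.807, 3.592)
t=1.000: state=(1.630, 3.946)
t=1.250: state=(1.436, 4.171)
t=1.500: state=(1.249, 4.240)
t=1.750: state=(1.088, 4.159)
t=2.000: state=(0.959, 3.960)
t=2.250: state=(0.861, 3.684)
t=2.500: state=(0.792, 3.370)
t=2.750: state=(0.748, 3.048)
t=3.000: state=(0.724, 2.738)
t=3.250: state=(0.719, 2.452)
t=3.500: state=(0.729, 2.197)
t=3.750: state=(0.753, 1.975)
t=4.000: state=(0.792, 1.787)
t=4.250: state=(0.843, 1.632)
t=4.500: state=(0.909, 1.509)
t=4.750: state=(0.988, 1.415)
t=5.000: state=(1.080, 1.351)
t=5.250: state=(1.186, 1.315)
t=5.500: state=(1.305, 1.311)
t=5.750: state=(1.434, 1.340)
t=6.000: state=(1.569, 1.407)
t=6.250: state=(1.706, 1.520)
t=6.260: state=(1.711, 1.525)
compare at T: x=1.711, y=1.525

largest component: x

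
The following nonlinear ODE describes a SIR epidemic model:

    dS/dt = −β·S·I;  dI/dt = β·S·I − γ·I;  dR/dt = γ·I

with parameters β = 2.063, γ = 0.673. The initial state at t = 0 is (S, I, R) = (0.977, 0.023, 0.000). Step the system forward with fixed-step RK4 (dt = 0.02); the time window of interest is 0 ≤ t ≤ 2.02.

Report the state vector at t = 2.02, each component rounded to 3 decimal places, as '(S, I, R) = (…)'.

t=0.000: state=(0.977, 0.023, 0.000)
step 1 (dt=0.02): k1=(-0.046, 0.031, 0.015), k2=(-0.047, 0.031, 0.016), k3=(-0.047, 0.031, 0.016), k4=(-0.048, 0.032, 0.016); state += dt/6·(k1+2k2+2k3+k4)
t=0.020: state=(0.976, 0.024, 0.000)
t=0.040: state=(0.975, 0.024, 0.001)
t=0.060: state=(0.974, 0.025, 0.001)
continuing one RK4 step at a time; state shown every 5 steps (Δt=0.1):
t=0.100: state=(0.972, 0.026, 0.002)
t=0.200: state=(0.966, 0.030, 0.004)
t=0.300: state=(0.960, 0.034, 0.006)
t=0.400: state=(0.953, 0.039, 0.008)
t=0.500: state=(0.945, 0.044, 0.011)
t=0.600: state=(0.936, 0.050, 0.014)
t=0.700: state=(0.925, 0.057, 0.018)
t=0.800: state=(0.914, 0.064, 0.022)
t=0.900: state=(0.901, 0.073, 0.026)
t=1.000: state=(0.887, 0.082, 0.032)
t=1.100: state=(0.871, 0.092, 0.037)
t=1.200: state=(0.854, 0.102, 0.044)
t=1.300: state=(0.835, 0.114, 0.051)
t=1.400: state=(0.815, 0.126, 0.059)
t=1.500: state=(0.793, 0.139, 0.068)
t=1.600: state=(0.769, 0.153, 0.078)
t=1.700: state=(0.744, 0.167, 0.089)
t=1.800: state=(0.718, 0.182, 0.101)
t=1.900: state=(0.690, 0.196, 0.113)
t=2.000: state=(0.662, 0.211, 0.127)
t=2.020: state=(0.656, 0.214, 0.130)

(S, I, R) = (0.656, 0.214, 0.130)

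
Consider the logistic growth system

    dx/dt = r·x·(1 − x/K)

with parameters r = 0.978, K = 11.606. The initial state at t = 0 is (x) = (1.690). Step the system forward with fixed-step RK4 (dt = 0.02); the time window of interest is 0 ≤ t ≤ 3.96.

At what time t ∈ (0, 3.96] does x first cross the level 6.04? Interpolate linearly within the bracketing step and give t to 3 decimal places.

t = 1.893

t=0.000: state=(1.690)
step 1 (dt=0.02): k1=(1.412), k2=(1.422), k3=(1.422), k4=(1.432); state += dt/6·(k1+2k2+2k3+k4)
t=0.020: state=(1.718)
t=0.040: state=(1.747)
t=0.060: state=(1.777)
continuing one RK4 step at a time; state shown every 10 steps (Δt=0.2):
t=0.200: state=(1.992)
t=0.400: state=(2.336)
t=0.600: state=(2.723)
t=0.800: state=(3.151)
t=1.000: state=(3.619)
t=1.200: state=(4.124)
t=1.400: state=(4.657)
t=1.600: state=(5.211)
t=1.800: state=(5.777)
t=1.880: state=(6.004)
next step: t=1.900: state=(6.060) — x has crossed 6.04
linear interpolation between t=1.880 (6.00376) and t=1.900 (6.06042) → t≈1.893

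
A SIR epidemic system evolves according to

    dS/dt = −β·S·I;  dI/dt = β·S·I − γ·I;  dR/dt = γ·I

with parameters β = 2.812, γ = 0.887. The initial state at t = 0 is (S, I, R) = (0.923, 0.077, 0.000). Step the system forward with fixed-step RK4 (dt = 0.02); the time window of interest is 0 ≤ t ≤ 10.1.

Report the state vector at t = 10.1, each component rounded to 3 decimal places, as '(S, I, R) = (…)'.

(S, I, R) = (0.045, 0.001, 0.954)

t=0.000: state=(0.923, 0.077, 0.000)
step 1 (dt=0.02): k1=(-0.200, 0.132, 0.068), k2=(-0.203, 0.133, 0.069), k3=(-0.203, 0.133, 0.069), k4=(-0.206, 0.135, 0.071); state += dt/6·(k1+2k2+2k3+k4)
t=0.020: state=(0.919, 0.080, 0.001)
t=0.040: state=(0.915, 0.082, 0.003)
t=0.060: state=(0.910, 0.085, 0.004)
continuing one RK4 step at a time; state shown every 25 steps (Δt=0.5):
t=0.500: state=(0.782, 0.165, 0.052)
t=1.000: state=(0.573, 0.277, 0.151)
t=1.500: state=(0.367, 0.342, 0.291)
t=2.000: state=(0.227, 0.331, 0.442)
t=2.500: state=(0.148, 0.275, 0.577)
t=3.000: state=(0.105, 0.210, 0.685)
t=3.500: state=(0.082, 0.153, 0.765)
t=4.000: state=(0.068, 0.109, 0.823)
t=4.500: state=(0.060, 0.077, 0.864)
t=5.000: state=(0.055, 0.053, 0.892)
t=5.500: state=(0.051, 0.037, 0.912)
t=6.000: state=(0.049, 0.025, 0.926)
t=6.500: state=(0.048, 0.017, 0.935)
t=7.000: state=(0.047, 0.012, 0.941)
t=7.500: state=(0.046, 0.008, 0.946)
t=8.000: state=(0.046, 0.006, 0.949)
t=8.500: state=(0.045, 0.004, 0.951)
t=9.000: state=(0.045, 0.003, 0.952)
t=9.500: state=(0.045, 0.002, 0.953)
t=10.000: state=(0.045, 0.001, 0.954)
t=10.100: state=(0.045, 0.001, 0.954)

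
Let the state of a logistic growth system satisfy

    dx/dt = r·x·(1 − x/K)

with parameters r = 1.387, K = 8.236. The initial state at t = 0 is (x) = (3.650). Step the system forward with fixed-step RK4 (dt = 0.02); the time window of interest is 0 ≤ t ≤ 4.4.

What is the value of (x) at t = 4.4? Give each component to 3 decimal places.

(x) = (8.213)

t=0.000: state=(3.650)
step 1 (dt=0.02): k1=(2.819), k2=(2.823), k3=(2.823), k4=(2.827); state += dt/6·(k1+2k2+2k3+k4)
t=0.020: state=(3.706)
t=0.040: state=(3.763)
t=0.060: state=(3.820)
continuing one RK4 step at a time; state shown every 10 steps (Δt=0.2):
t=0.200: state=(4.219)
t=0.400: state=(4.784)
t=0.600: state=(5.325)
t=0.800: state=(5.824)
t=1.000: state=(6.268)
t=1.200: state=(6.653)
t=1.400: state=(6.978)
t=1.600: state=(7.246)
t=1.800: state=(7.464)
t=2.000: state=(7.637)
t=2.200: state=(7.774)
t=2.400: state=(7.881)
t=2.600: state=(7.964)
t=2.800: state=(8.028)
t=3.000: state=(8.078)
t=3.200: state=(8.116)
t=3.400: state=(8.144)
t=3.600: state=(8.166)
t=3.800: state=(8.183)
t=4.000: state=(8.196)
t=4.200: state=(8.206)
t=4.400: state=(8.213)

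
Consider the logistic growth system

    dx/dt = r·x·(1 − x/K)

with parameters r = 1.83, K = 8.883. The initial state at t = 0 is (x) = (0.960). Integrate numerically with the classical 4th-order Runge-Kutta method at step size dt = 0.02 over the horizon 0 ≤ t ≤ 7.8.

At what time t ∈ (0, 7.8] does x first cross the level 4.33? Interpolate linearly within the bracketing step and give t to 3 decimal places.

t = 1.126

t=0.000: state=(0.960)
step 1 (dt=0.02): k1=(1.567), k2=(1.589), k3=(1.590), k4=(1.612); state += dt/6·(k1+2k2+2k3+k4)
t=0.020: state=(0.992)
t=0.040: state=(1.024)
t=0.060: state=(1.058)
continuing one RK4 step at a time; state shown every 25 steps (Δt=0.5):
t=0.500: state=(2.063)
t=1.000: state=(3.822)
t=1.120: state=(4.306)
next step: t=1.140: state=(4.387) — x has crossed 4.33
linear interpolation between t=1.120 (4.30609) and t=1.140 (4.38733) → t≈1.126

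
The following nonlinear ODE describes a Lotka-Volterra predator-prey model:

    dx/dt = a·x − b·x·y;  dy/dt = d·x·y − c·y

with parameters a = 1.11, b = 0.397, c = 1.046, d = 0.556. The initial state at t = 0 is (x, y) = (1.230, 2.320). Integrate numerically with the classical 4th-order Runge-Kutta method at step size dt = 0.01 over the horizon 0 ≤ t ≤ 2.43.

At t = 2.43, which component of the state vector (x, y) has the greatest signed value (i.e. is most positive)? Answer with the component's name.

largest component: x

t=0.000: state=(1.230, 2.320)
step 1 (dt=0.01): k1=(0.232, -0.840), k2=(0.235, -0.837), k3=(0.235, -0.837), k4=(0.237, -0.834); state += dt/6·(k1+2k2+2k3+k4)
t=0.010: state=(1.232, 2.312)
t=0.020: state=(1.235, 2.303)
t=0.030: state=(1.237, 2.295)
continuing one RK4 step at a time; state shown every 10 steps (Δt=0.1):
t=0.100: state=(1.256, 2.239)
t=0.200: state=(1.286, 2.164)
t=0.300: state=(1.320, 2.096)
t=0.400: state=(1.359, 2.033)
t=0.500: state=(1.402, 1.978)
t=0.600: state=(1.450, 1.928)
t=0.700: state=(1.502, 1.885)
t=0.800: state=(1.559, 1.849)
t=0.900: state=(1.619, 1.819)
t=1.000: state=(1.684, 1.796)
t=1.100: state=(1.753, 1.780)
t=1.200: state=(1.826, 1.770)
t=1.300: state=(1.902, 1.769)
t=1.400: state=(1.981, 1.775)
t=1.500: state=(2.062, 1.788)
t=1.600: state=(2.145, 1.811)
t=1.700: state=(2.230, 1.842)
t=1.800: state=(2.314, 1.882)
t=1.900: state=(2.397, 1.932)
t=2.000: state=(2.478, 1.993)
t=2.100: state=(2.554, 2.065)
t=2.200: state=(2.625, 2.148)
t=2.300: state=(2.689, 2.243)
t=2.400: state=(2.743, 2.349)
t=2.430: state=(2.757, 2.384)
compare at T: x=2.757, y=2.384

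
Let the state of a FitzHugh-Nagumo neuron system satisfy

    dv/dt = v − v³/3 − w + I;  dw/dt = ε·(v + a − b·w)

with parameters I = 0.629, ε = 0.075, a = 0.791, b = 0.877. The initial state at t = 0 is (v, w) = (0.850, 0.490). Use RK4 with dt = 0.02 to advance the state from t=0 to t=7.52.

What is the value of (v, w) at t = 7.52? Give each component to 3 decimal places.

t=0.000: state=(0.850, 0.490)
step 1 (dt=0.02): k1=(0.784, 0.091), k2=(0.786, 0.091), k3=(0.786, 0.091), k4=(0.787, 0.092); state += dt/6·(k1+2k2+2k3+k4)
t=0.020: state=(0.866, 0.492)
t=0.040: state=(0.881, 0.494)
t=0.060: state=(0.897, 0.496)
continuing one RK4 step at a time; state shown every 25 steps (Δt=0.5):
t=0.500: state=(1.233, 0.542)
t=1.000: state=(1.507, 0.605)
t=1.500: state=(1.633, 0.673)
t=2.000: state=(1.666, 0.741)
t=2.500: state=(1.658, 0.808)
t=3.000: state=(1.632, 0.871)
t=3.500: state=(1.600, 0.932)
t=4.000: state=(1.565, 0.989)
t=4.500: state=(1.528, 1.044)
t=5.000: state=(1.489, 1.095)
t=5.500: state=(1.450, 1.143)
t=6.000: state=(1.409, 1.188)
t=6.500: state=(1.367, 1.230)
t=7.000: state=(1.324, 1.269)
t=7.500: state=(1.278, 1.305)
t=7.520: state=(1.276, 1.306)

(v, w) = (1.276, 1.306)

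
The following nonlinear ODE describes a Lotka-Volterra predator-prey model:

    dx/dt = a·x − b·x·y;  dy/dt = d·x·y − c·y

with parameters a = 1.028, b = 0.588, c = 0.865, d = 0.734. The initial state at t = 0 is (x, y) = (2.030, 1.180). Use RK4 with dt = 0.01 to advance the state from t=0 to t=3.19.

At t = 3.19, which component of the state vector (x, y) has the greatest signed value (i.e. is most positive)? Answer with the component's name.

t=0.000: state=(2.030, 1.180)
step 1 (dt=0.01): k1=(0.678, 0.738), k2=(0.675, 0.743), k3=(0.675, 0.743), k4=(0.672, 0.748); state += dt/6·(k1+2k2+2k3+k4)
t=0.010: state=(2.037, 1.187)
t=0.020: state=(2.043, 1.195)
t=0.030: state=(2.050, 1.203)
continuing one RK4 step at a time; state shown every 20 steps (Δt=0.2):
t=0.200: state=(2.150, 1.349)
t=0.400: state=(2.226, 1.566)
t=0.600: state=(2.240, 1.830)
t=0.800: state=(2.180, 2.131)
t=1.000: state=(2.046, 2.446)
t=1.200: state=(1.852, 2.741)
t=1.400: state=(1.624, 2.976)
t=1.600: state=(1.392, 3.123)
t=1.800: state=(1.180, 3.171)
t=2.000: state=(1.000, 3.129)
t=2.200: state=(0.855, 3.015)
t=2.400: state=(0.744, 2.850)
t=2.600: state=(0.661, 2.657)
t=2.800: state=(0.601, 2.451)
t=3.000: state=(0.560, 2.245)
t=3.190: state=(0.535, 2.055)
compare at T: x=0.535, y=2.055

largest component: y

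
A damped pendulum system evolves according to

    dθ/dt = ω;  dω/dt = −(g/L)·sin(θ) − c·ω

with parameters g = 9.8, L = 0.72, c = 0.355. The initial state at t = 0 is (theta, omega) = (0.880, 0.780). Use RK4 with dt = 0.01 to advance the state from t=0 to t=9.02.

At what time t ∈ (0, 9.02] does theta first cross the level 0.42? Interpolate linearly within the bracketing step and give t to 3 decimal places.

t=0.000: state=(0.880, 0.780)
step 1 (dt=0.01): k1=(0.780, -10.768), k2=(0.726, -10.782), k3=(0.726, -10.780), k4=(0.672, -10.792); state += dt/6·(k1+2k2+2k3+k4)
t=0.010: state=(0.887, 0.672)
t=0.020: state=(0.893, 0.564)
t=0.030: state=(0.899, 0.456)
t=0.390: state=(0.426, -2.716)
next step: t=0.400: state=(0.399, -2.761) — theta has crossed 0.42
linear interpolation between t=0.390 (0.42601) and t=0.400 (0.39862) → t≈0.392

t = 0.392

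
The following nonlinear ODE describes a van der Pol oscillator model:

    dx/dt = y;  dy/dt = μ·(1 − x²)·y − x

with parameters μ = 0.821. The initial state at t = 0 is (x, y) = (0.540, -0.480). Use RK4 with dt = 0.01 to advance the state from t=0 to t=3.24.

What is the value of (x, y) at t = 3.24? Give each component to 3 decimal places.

t=0.000: state=(0.540, -0.480)
step 1 (dt=0.01): k1=(-0.480, -0.819), k2=(-0.484, -0.820), k3=(-0.484, -0.820), k4=(-0.488, -0.821); state += dt/6·(k1+2k2+2k3+k4)
t=0.010: state=(0.535, -0.488)
t=0.020: state=(0.530, -0.496)
t=0.030: state=(0.525, -0.505)
continuing one RK4 step at a time; state shown every 20 steps (Δt=0.2):
t=0.200: state=(0.427, -0.648)
t=0.400: state=(0.280, -0.825)
t=0.600: state=(0.097, -1.008)
t=0.800: state=(-0.123, -1.185)
t=1.000: state=(-0.375, -1.329)
t=1.200: state=(-0.649, -1.392)
t=1.400: state=(-0.923, -1.319)
t=1.600: state=(-1.166, -1.090)
t=1.800: state=(-1.351, -0.748)
t=2.000: state=(-1.463, -0.375)
t=2.200: state=(-1.504, -0.038)
t=2.400: state=(-1.482, 0.240)
t=2.600: state=(-1.411, 0.466)
t=2.800: state=(-1.298, 0.660)
t=3.000: state=(-1.147, 0.844)
t=3.200: state=(-0.959, 1.038)
t=3.240: state=(-0.917, 1.080)

(x, y) = (-0.917, 1.080)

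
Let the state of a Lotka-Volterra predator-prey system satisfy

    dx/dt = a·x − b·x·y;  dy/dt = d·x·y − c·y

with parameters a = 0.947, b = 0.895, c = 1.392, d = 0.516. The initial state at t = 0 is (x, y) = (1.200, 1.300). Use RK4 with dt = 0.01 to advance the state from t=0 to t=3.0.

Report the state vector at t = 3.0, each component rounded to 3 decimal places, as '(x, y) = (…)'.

t=0.000: state=(1.200, 1.300)
step 1 (dt=0.01): k1=(-0.260, -1.005), k2=(-0.254, -1.002), k3=(-0.254, -1.002), k4=(-0.249, -0.999); state += dt/6·(k1+2k2+2k3+k4)
t=0.010: state=(1.197, 1.290)
t=0.020: state=(1.195, 1.280)
t=0.030: state=(1.193, 1.270)
continuing one RK4 step at a time; state shown every 10 steps (Δt=0.1):
t=0.100: state=(1.179, 1.203)
t=0.200: state=(1.169, 1.112)
t=0.300: state=(1.168, 1.027)
t=0.400: state=(1.175, 0.949)
t=0.500: state=(1.191, 0.878)
t=0.600: state=(1.214, 0.813)
t=0.700: state=(1.244, 0.753)
t=0.800: state=(1.281, 0.700)
t=0.900: state=(1.326, 0.651)
t=1.000: state=(1.378, 0.607)
t=1.100: state=(1.437, 0.568)
t=1.200: state=(1.504, 0.533)
t=1.300: state=(1.579, 0.502)
t=1.400: state=(1.661, 0.475)
t=1.500: state=(1.752, 0.452)
t=1.600: state=(1.852, 0.431)
t=1.700: state=(1.960, 0.414)
t=1.800: state=(2.078, 0.400)
t=1.900: state=(2.205, 0.388)
t=2.000: state=(2.342, 0.380)
t=2.100: state=(2.489, 0.374)
t=2.200: state=(2.647, 0.372)
t=2.300: state=(2.815, 0.372)
t=2.400: state=(2.992, 0.376)
t=2.500: state=(3.179, 0.384)
t=2.600: state=(3.376, 0.396)
t=2.700: state=(3.579, 0.412)
t=2.800: state=(3.789, 0.433)
t=2.900: state=(4.002, 0.461)
t=3.000: state=(4.215, 0.496)

(x, y) = (4.215, 0.496)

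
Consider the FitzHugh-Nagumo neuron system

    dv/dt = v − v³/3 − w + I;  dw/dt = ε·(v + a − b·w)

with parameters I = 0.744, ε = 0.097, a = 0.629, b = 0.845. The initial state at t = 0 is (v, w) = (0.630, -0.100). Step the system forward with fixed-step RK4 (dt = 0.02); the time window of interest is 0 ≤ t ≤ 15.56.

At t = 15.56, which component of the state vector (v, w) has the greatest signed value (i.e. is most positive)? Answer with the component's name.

largest component: w

t=0.000: state=(0.630, -0.100)
step 1 (dt=0.02): k1=(1.391, 0.130), k2=(1.398, 0.132), k3=(1.398, 0.132), k4=(1.404, 0.133); state += dt/6·(k1+2k2+2k3+k4)
t=0.020: state=(0.658, -0.097)
t=0.040: state=(0.686, -0.095)
t=0.060: state=(0.715, -0.092)
continuing one RK4 step at a time; state shown every 50 steps (Δt=1):
t=1.000: state=(1.799, 0.088)
t=2.000: state=(1.931, 0.318)
t=3.000: state=(1.864, 0.528)
t=4.000: state=(1.784, 0.715)
t=5.000: state=(1.704, 0.880)
t=6.000: state=(1.623, 1.024)
t=7.000: state=(1.541, 1.149)
t=8.000: state=(1.456, 1.257)
t=9.000: state=(1.369, 1.348)
t=10.000: state=(1.276, 1.424)
t=11.000: state=(1.175, 1.484)
t=12.000: state=(1.061, 1.530)
t=13.000: state=(0.923, 1.561)
t=14.000: state=(0.737, 1.574)
t=15.000: state=(0.433, 1.565)
t=15.560: state=(0.138, 1.544)
compare at T: v=0.138, w=1.544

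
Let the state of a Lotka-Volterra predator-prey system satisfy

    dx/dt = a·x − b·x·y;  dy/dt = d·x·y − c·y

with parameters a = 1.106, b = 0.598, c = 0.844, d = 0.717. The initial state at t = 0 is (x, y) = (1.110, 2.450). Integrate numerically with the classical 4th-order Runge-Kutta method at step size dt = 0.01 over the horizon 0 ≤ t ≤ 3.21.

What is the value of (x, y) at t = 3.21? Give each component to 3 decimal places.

t=0.000: state=(1.110, 2.450)
step 1 (dt=0.01): k1=(-0.399, -0.118), k2=(-0.397, -0.121), k3=(-0.397, -0.121), k4=(-0.396, -0.125); state += dt/6·(k1+2k2+2k3+k4)
t=0.010: state=(1.106, 2.449)
t=0.020: state=(1.102, 2.448)
t=0.030: state=(1.098, 2.446)
continuing one RK4 step at a time; state shown every 20 steps (Δt=0.2):
t=0.200: state=(1.035, 2.413)
t=0.400: state=(0.971, 2.353)
t=0.600: state=(0.918, 2.276)
t=0.800: state=(0.877, 2.186)
t=1.000: state=(0.847, 2.089)
t=1.200: state=(0.828, 1.990)
t=1.400: state=(0.819, 1.891)
t=1.600: state=(0.820, 1.797)
t=1.800: state=(0.830, 1.708)
t=2.000: state=(0.848, 1.627)
t=2.200: state=(0.875, 1.555)
t=2.400: state=(0.909, 1.492)
t=2.600: state=(0.952, 1.440)
t=2.800: state=(1.003, 1.400)
t=3.000: state=(1.060, 1.371)
t=3.200: state=(1.124, 1.354)
t=3.210: state=(1.127, 1.353)

(x, y) = (1.127, 1.353)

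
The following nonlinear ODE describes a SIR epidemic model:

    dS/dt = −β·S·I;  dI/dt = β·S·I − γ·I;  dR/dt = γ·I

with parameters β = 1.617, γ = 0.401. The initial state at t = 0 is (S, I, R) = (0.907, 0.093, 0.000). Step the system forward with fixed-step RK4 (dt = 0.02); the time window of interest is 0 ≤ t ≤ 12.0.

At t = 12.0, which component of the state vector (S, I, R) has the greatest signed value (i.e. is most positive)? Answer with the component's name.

t=0.000: state=(0.907, 0.093, 0.000)
step 1 (dt=0.02): k1=(-0.136, 0.099, 0.037), k2=(-0.138, 0.100, 0.038), k3=(-0.138, 0.100, 0.038), k4=(-0.139, 0.101, 0.038); state += dt/6·(k1+2k2+2k3+k4)
t=0.020: state=(0.904, 0.095, 0.001)
t=0.040: state=(0.901, 0.097, 0.002)
t=0.060: state=(0.899, 0.099, 0.002)
continuing one RK4 step at a time; state shown every 25 steps (Δt=0.5):
t=0.500: state=(0.822, 0.153, 0.024)
t=1.000: state=(0.704, 0.233, 0.063)
t=1.500: state=(0.563, 0.319, 0.118)
t=2.000: state=(0.422, 0.388, 0.190)
t=2.500: state=(0.303, 0.425, 0.272)
t=3.000: state=(0.214, 0.428, 0.358)
t=3.500: state=(0.153, 0.406, 0.442)
t=4.000: state=(0.112, 0.369, 0.519)
t=4.500: state=(0.084, 0.327, 0.589)
t=5.000: state=(0.066, 0.284, 0.650)
t=5.500: state=(0.053, 0.244, 0.703)
t=6.000: state=(0.044, 0.207, 0.748)
t=6.500: state=(0.038, 0.175, 0.787)
t=7.000: state=(0.033, 0.148, 0.819)
t=7.500: state=(0.030, 0.124, 0.846)
t=8.000: state=(0.027, 0.104, 0.869)
t=8.500: state=(0.025, 0.087, 0.888)
t=9.000: state=(0.024, 0.072, 0.904)
t=9.500: state=(0.022, 0.060, 0.917)
t=10.000: state=(0.021, 0.050, 0.928)
t=10.500: state=(0.021, 0.042, 0.937)
t=11.000: state=(0.020, 0.035, 0.945)
t=11.500: state=(0.020, 0.029, 0.951)
t=12.000: state=(0.019, 0.024, 0.957)
compare at T: S=0.019, I=0.024, R=0.957

largest component: R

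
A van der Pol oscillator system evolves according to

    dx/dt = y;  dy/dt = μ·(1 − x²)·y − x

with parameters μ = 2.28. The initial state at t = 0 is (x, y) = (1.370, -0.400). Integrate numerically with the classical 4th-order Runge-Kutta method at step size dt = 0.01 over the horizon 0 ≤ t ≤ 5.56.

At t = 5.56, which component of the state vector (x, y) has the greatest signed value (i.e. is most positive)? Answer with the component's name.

t=0.000: state=(1.370, -0.400)
step 1 (dt=0.01): k1=(-0.400, -0.570), k2=(-0.403, -0.568), k3=(-0.403, -0.568), k4=(-0.406, -0.565); state += dt/6·(k1+2k2+2k3+k4)
t=0.010: state=(1.366, -0.406)
t=0.020: state=(1.362, -0.411)
t=0.030: state=(1.358, -0.417)
continuing one RK4 step at a time; state shown every 20 steps (Δt=0.2):
t=0.200: state=(1.279, -0.509)
t=0.400: state=(1.166, -0.626)
t=0.600: state=(1.026, -0.781)
t=0.800: state=(0.848, -1.017)
t=1.000: state=(0.609, -1.418)
t=1.200: state=(0.259, -2.146)
t=1.400: state=(-0.284, -3.355)
t=1.600: state=(-1.059, -4.106)
t=1.800: state=(-1.735, -2.295)
t=2.000: state=(-1.988, -0.489)
t=2.200: state=(-2.015, 0.095)
t=2.400: state=(-1.978, 0.243)
t=2.600: state=(-1.924, 0.289)
t=2.800: state=(-1.864, 0.312)
t=3.000: state=(-1.799, 0.332)
t=3.200: state=(-1.731, 0.354)
t=3.400: state=(-1.657, 0.380)
t=3.600: state=(-1.578, 0.412)
t=3.800: state=(-1.492, 0.452)
t=4.000: state=(-1.396, 0.505)
t=4.200: state=(-1.289, 0.576)
t=4.400: state=(-1.164, 0.678)
t=4.600: state=(-1.014, 0.833)
t=4.800: state=(-0.824, 1.083)
t=5.000: state=(-0.568, 1.521)
t=5.200: state=(-0.192, 2.324)
t=5.400: state=(0.395, 3.594)
t=5.560: state=(1.032, 4.145)
compare at T: x=1.032, y=4.145

largest component: y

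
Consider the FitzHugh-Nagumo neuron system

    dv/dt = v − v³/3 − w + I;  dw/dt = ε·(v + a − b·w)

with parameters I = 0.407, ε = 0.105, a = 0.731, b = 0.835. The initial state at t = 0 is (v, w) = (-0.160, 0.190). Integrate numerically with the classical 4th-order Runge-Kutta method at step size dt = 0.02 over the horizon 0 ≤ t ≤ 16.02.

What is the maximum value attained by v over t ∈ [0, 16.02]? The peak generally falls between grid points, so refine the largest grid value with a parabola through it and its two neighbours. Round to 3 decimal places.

t=0.000: state=(-0.160, 0.190)
step 1 (dt=0.02): k1=(0.058, 0.043), k2=(0.059, 0.043), k3=(0.059, 0.043), k4=(0.059, 0.043); state += dt/6·(k1+2k2+2k3+k4)
t=0.020: state=(-0.159, 0.191)
t=0.040: state=(-0.158, 0.192)
t=0.060: state=(-0.156, 0.193)
continuing one RK4 step at a time; state shown every 50 steps (Δt=1):
t=1.000: state=(-0.092, 0.235)
t=2.000: state=(0.011, 0.284)
t=3.000: state=(0.199, 0.343)
t=4.000: state=(0.569, 0.425)
t=5.000: state=(1.114, 0.547)
t=6.000: state=(1.443, 0.707)
t=7.000: state=(1.470, 0.869)
t=8.000: state=(1.386, 1.014)
t=9.000: state=(1.263, 1.135)
t=10.000: state=(1.110, 1.233)
t=11.000: state=(0.909, 1.305)
t=12.000: state=(0.598, 1.346)
t=13.000: state=(-0.038, 1.339)
t=14.000: state=(-1.387, 1.231)
t=15.000: state=(-1.958, 1.022)
t=16.000: state=(-1.932, 0.813)
t=16.020: state=(-1.930, 0.809)
largest grid value and its neighbours: v(6.580)=1.48078, v(6.600)=1.48081, v(6.620)=1.48077
parabola through these three points peaks at t≈6.598 with v≈1.48081

max v = 1.481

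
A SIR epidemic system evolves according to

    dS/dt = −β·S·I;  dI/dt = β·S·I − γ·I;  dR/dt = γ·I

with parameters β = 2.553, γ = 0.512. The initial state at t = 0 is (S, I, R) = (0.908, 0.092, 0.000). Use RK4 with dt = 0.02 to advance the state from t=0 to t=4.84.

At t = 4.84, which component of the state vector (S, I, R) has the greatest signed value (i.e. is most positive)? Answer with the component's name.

t=0.000: state=(0.908, 0.092, 0.000)
step 1 (dt=0.02): k1=(-0.213, 0.166, 0.047), k2=(-0.217, 0.169, 0.048), k3=(-0.217, 0.169, 0.048), k4=(-0.220, 0.171, 0.049); state += dt/6·(k1+2k2+2k3+k4)
t=0.020: state=(0.904, 0.095, 0.001)
t=0.040: state=(0.899, 0.099, 0.002)
t=0.060: state=(0.895, 0.102, 0.003)
continuing one RK4 step at a time; state shown every 10 steps (Δt=0.2):
t=0.200: state=(0.858, 0.130, 0.011)
t=0.400: state=(0.793, 0.180, 0.027)
t=0.600: state=(0.713, 0.238, 0.048)
t=0.800: state=(0.621, 0.303, 0.076)
t=1.000: state=(0.524, 0.366, 0.110)
t=1.200: state=(0.428, 0.421, 0.151)
t=1.400: state=(0.342, 0.462, 0.196)
t=1.600: state=(0.268, 0.487, 0.245)
t=1.800: state=(0.208, 0.496, 0.295)
t=2.000: state=(0.162, 0.492, 0.346)
t=2.200: state=(0.126, 0.478, 0.396)
t=2.400: state=(0.099, 0.457, 0.444)
t=2.600: state=(0.079, 0.432, 0.489)
t=2.800: state=(0.064, 0.404, 0.532)
t=3.000: state=(0.052, 0.376, 0.572)
t=3.200: state=(0.044, 0.347, 0.609)
t=3.400: state=(0.037, 0.320, 0.643)
t=3.600: state=(0.031, 0.294, 0.675)
t=3.800: state=(0.027, 0.269, 0.703)
t=4.000: state=(0.024, 0.246, 0.730)
t=4.200: state=(0.021, 0.225, 0.754)
t=4.400: state=(0.019, 0.205, 0.776)
t=4.600: state=(0.017, 0.187, 0.796)
t=4.800: state=(0.016, 0.170, 0.814)
t=4.840: state=(0.015, 0.167, 0.818)
compare at T: S=0.015, I=0.167, R=0.818

largest component: R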